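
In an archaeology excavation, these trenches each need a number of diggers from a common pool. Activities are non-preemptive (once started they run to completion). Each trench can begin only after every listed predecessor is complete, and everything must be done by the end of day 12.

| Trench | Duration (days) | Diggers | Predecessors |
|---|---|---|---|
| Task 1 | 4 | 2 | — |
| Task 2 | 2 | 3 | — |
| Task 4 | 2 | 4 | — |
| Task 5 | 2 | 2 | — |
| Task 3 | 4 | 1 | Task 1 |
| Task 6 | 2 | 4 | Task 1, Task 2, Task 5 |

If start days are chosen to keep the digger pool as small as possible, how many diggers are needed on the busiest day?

Early-start (Task 1@1, Task 2@1, Task 4@1, Task 5@1, Task 3@5, Task 6@5) gives peak 11: d1:11  d2:11  d3:2  d4:2  d5:5  d6:5  d7:1  d8:1  d9:0  d10:0  d11:0  d12:0.
Shift Task 2→5, Task 4→9, Task 6→11.
Schedule Task 1@1, Task 2@5, Task 4@9, Task 5@1, Task 3@5, Task 6@11: d1:4  d2:4  d3:2  d4:2  d5:4  d6:4  d7:1  d8:1  d9:4  d10:4  d11:4  d12:4 — peak 4.
Total digger-days = 38 over 12 days ⇒ peak ≥ ⌈38/12⌉ = 4, so 4 is optimal.

4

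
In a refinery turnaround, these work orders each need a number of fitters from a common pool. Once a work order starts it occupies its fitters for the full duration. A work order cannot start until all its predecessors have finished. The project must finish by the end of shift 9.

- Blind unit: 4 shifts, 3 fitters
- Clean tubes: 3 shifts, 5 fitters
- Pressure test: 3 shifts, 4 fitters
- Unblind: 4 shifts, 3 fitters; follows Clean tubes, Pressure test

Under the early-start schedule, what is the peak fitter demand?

12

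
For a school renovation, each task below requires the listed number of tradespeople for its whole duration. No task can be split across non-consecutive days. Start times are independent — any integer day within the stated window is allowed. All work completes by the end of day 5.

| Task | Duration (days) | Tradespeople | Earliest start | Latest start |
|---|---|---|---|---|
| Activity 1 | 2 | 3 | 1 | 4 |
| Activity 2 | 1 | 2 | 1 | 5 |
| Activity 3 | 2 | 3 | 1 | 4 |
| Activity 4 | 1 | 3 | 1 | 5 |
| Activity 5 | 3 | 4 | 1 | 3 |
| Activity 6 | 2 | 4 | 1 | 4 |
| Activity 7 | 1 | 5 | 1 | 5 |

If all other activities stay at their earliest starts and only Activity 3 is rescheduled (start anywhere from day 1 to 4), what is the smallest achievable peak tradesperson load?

Activity 3@1: d1:24  d2:14  d3:4  d4:0  d5:0 → peak 24
Activity 3@2: d1:21  d2:14  d3:7  d4:0  d5:0 → peak 21
Activity 3@3: d1:21  d2:11  d3:7  d4:3  d5:0 → peak 21
Activity 3@4: d1:21  d2:11  d3:4  d4:3  d5:3 → peak 21
Best is Activity 3@2, peak 21.

21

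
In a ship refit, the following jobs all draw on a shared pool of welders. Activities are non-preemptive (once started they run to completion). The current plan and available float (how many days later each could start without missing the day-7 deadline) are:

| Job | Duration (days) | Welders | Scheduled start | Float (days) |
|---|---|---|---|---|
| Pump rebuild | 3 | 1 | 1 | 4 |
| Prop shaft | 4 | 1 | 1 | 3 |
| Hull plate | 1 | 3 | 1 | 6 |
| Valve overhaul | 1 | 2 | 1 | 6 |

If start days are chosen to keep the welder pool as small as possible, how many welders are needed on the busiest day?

Early-start (Pump rebuild@1, Prop shaft@1, Hull plate@1, Valve overhaul@1) gives peak 7: d1:7  d2:2  d3:2  d4:1  d5:0  d6:0  d7:0.
Shift Hull plate→5, Valve overhaul→4.
Schedule Pump rebuild@1, Prop shaft@1, Hull plate@5, Valve overhaul@4: d1:2  d2:2  d3:2  d4:3  d5:3  d6:0  d7:0 — peak 3.

3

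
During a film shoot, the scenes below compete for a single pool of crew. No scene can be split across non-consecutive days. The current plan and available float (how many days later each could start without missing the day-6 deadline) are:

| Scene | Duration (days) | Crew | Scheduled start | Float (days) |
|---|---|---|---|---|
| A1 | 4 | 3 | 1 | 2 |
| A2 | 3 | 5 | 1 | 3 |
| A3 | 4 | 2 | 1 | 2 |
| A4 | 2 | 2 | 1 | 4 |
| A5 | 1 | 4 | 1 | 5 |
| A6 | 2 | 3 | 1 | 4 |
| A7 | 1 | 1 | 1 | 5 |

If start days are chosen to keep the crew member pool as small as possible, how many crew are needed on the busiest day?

Early-start (A1@1, A2@1, A3@1, A4@1, A5@1, A6@1, A7@1) gives peak 20: d1:20  d2:15  d3:10  d4:5  d5:0  d6:0.
Shift A4→4, A5→5, A6→4, A7→5.
Schedule A1@1, A2@1, A3@1, A4@4, A5@5, A6@4, A7@5: d1:10  d2:10  d3:10  d4:10  d5:10  d6:0 — peak 10.

10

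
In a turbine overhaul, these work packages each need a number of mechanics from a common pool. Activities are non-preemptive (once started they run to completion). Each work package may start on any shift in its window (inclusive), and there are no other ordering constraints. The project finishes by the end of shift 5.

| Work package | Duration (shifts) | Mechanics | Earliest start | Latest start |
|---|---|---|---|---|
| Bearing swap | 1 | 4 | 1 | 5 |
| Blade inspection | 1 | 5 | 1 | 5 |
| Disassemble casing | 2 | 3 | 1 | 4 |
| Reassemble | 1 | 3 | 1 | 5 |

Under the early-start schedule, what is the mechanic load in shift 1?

At early start, shift 1 has: Bearing swap, Blade inspection, Disassemble casing, Reassemble.
Demand: 4 + 5 + 3 + 3 = 15.

15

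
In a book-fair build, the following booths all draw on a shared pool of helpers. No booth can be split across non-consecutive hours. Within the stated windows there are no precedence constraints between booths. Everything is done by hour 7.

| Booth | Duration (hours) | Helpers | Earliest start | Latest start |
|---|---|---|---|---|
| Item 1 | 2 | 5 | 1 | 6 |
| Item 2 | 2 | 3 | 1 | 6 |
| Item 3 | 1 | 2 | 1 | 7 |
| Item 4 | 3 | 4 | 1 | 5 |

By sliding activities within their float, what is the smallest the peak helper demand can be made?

5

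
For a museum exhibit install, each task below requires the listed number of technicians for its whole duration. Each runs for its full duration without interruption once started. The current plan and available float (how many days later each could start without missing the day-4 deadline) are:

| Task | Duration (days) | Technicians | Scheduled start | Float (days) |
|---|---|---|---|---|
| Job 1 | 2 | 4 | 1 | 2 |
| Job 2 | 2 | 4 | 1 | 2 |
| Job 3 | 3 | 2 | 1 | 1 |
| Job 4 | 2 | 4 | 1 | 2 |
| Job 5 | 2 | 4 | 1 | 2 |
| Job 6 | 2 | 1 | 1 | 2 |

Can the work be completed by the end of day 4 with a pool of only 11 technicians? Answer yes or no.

Schedule Job 1@1, Job 2@1, Job 3@1, Job 4@3, Job 5@3, Job 6@1: d1:11  d2:11  d3:10  d4:8 — peak 11 ≤ 11.

yes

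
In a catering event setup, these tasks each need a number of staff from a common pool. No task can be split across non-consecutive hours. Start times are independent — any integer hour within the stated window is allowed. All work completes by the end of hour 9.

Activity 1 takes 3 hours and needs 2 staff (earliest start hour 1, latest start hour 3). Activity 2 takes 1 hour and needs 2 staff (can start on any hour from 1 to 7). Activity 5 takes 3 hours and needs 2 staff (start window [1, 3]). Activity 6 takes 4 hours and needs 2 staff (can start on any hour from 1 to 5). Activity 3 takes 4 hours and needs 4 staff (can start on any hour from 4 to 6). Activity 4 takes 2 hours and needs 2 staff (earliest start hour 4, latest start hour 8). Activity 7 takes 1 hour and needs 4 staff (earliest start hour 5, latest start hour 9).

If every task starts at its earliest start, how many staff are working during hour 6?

4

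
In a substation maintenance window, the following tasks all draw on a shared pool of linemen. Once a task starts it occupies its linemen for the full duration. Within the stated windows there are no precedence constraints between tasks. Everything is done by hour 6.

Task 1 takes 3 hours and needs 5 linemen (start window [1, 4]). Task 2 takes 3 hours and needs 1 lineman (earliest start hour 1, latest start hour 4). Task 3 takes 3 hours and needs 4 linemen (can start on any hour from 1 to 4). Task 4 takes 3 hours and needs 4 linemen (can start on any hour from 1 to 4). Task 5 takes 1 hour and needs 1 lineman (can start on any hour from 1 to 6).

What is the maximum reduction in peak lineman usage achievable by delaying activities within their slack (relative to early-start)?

7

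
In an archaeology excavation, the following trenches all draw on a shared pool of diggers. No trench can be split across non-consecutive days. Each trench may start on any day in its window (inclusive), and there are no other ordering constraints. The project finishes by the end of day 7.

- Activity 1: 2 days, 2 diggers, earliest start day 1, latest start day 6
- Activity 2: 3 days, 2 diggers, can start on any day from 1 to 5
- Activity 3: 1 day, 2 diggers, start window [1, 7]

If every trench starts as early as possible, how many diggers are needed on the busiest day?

6

Early-start schedule: Activity 1@1, Activity 2@1, Activity 3@1.
Load per day: day 1: 6, day 2: 4, day 3: 2, day 4: 0, day 5: 0, day 6: 0, day 7: 0.
Peak is 6.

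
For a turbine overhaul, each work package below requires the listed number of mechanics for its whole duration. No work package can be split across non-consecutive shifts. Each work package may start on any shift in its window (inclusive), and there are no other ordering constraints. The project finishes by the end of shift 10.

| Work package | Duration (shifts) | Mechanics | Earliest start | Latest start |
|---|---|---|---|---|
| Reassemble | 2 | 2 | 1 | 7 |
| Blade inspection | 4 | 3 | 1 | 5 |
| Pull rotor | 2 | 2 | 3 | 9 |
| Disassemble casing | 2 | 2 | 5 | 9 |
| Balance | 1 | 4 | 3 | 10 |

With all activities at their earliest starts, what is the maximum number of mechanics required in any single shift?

Early-start schedule: Reassemble@1, Blade inspection@1, Pull rotor@3, Disassemble casing@5, Balance@3.
Load per shift: shift 1: 5, shift 2: 5, shift 3: 9, shift 4: 5, shift 5: 2, shift 6: 2, shift 7: 0, shift 8: 0, shift 9: 0, shift 10: 0.
Peak is 9.

9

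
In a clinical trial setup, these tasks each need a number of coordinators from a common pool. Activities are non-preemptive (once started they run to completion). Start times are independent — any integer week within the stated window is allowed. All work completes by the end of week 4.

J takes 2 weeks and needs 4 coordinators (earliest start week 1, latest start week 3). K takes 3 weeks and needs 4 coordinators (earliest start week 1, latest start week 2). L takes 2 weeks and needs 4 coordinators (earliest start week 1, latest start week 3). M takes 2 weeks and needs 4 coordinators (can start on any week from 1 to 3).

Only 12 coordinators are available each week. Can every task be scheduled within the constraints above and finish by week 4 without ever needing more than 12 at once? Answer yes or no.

Schedule J@1, K@1, L@1, M@3: w1:12  w2:12  w3:8  w4:4 — peak 12 ≤ 12.

yes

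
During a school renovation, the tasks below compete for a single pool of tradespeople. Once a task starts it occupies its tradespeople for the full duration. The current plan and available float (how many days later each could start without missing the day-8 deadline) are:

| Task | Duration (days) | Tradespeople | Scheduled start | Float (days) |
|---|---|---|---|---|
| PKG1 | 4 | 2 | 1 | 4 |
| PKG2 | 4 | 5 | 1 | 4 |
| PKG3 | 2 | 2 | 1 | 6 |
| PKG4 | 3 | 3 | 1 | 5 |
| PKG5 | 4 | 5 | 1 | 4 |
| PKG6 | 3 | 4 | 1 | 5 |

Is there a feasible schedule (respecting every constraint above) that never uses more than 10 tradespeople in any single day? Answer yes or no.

yes

Schedule PKG1@1, PKG2@1, PKG3@1, PKG4@3, PKG5@5, PKG6@6: d1:9  d2:9  d3:10  d4:10  d5:8  d6:9  d7:9  d8:9 — peak 10 ≤ 10.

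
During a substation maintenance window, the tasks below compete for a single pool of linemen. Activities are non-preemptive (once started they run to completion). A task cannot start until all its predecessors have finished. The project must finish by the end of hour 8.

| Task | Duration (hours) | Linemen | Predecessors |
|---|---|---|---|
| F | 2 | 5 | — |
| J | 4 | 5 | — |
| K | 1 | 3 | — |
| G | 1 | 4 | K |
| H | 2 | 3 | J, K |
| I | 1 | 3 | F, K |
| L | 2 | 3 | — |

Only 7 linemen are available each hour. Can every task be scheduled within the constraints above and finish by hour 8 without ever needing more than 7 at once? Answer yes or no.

no

The minimum achievable peak is 8; 7 < 8, so no feasible schedule stays within the cap.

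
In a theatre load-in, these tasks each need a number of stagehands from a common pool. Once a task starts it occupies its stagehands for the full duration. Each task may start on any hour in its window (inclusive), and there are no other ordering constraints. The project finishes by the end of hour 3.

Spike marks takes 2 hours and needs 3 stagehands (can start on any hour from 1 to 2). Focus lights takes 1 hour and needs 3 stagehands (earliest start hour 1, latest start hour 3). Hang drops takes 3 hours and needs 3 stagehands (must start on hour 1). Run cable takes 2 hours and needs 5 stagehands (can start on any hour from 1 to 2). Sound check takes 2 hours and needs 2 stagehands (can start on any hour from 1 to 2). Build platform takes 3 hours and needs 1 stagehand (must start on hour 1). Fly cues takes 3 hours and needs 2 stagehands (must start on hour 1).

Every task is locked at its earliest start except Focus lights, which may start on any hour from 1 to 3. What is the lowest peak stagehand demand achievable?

16

Focus lights@1: h1:19  h2:16  h3:6 → peak 19
Focus lights@2: h1:16  h2:19  h3:6 → peak 19
Focus lights@3: h1:16  h2:16  h3:9 → peak 16
Best is Focus lights@3, peak 16.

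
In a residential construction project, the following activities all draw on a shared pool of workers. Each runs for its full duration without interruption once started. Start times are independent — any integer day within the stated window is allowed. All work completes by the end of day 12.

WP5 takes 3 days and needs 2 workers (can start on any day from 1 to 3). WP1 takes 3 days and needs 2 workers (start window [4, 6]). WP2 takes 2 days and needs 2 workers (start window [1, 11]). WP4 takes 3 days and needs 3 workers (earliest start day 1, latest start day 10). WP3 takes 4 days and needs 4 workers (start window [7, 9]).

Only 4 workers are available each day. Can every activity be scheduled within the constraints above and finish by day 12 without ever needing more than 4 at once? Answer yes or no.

no

The minimum achievable peak is 5; 4 < 5, so no feasible schedule stays within the cap.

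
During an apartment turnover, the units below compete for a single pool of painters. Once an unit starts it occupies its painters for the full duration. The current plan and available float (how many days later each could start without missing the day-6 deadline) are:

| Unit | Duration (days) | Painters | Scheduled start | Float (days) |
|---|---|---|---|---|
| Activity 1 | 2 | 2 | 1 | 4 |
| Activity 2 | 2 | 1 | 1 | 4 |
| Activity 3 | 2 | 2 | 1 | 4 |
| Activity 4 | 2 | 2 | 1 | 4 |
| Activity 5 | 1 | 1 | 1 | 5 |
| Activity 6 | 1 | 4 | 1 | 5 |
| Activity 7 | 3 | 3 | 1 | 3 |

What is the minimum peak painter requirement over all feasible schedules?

Early-start (Activity 1@1, Activity 2@1, Activity 3@1, Activity 4@1, Activity 5@1, Activity 6@1, Activity 7@1) gives peak 15: d1:15  d2:10  d3:3  d4:0  d5:0  d6:0.
Shift Activity 4→3, Activity 5→5, Activity 6→6, Activity 7→3.
Schedule Activity 1@1, Activity 2@1, Activity 3@1, Activity 4@3, Activity 5@5, Activity 6@6, Activity 7@3: d1:5  d2:5  d3:5  d4:5  d5:4  d6:4 — peak 5.
Total painter-days = 28 over 6 days ⇒ peak ≥ ⌈28/6⌉ = 5, so 5 is optimal.

5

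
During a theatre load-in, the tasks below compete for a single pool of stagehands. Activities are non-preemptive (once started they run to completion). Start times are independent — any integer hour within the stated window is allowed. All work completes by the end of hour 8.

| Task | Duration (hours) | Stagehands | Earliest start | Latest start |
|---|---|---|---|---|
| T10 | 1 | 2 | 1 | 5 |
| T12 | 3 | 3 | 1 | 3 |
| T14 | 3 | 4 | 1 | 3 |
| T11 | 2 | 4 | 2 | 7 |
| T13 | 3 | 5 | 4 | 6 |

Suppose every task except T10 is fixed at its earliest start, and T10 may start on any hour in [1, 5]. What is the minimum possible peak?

11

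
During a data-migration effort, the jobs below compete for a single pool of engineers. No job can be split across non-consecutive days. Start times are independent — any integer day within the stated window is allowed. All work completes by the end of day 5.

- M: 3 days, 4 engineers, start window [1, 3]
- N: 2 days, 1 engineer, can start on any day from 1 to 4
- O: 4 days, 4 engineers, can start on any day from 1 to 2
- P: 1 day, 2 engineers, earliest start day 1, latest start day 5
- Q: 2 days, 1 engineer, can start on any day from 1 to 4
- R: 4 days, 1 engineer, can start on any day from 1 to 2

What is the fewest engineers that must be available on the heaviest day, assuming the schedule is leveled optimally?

9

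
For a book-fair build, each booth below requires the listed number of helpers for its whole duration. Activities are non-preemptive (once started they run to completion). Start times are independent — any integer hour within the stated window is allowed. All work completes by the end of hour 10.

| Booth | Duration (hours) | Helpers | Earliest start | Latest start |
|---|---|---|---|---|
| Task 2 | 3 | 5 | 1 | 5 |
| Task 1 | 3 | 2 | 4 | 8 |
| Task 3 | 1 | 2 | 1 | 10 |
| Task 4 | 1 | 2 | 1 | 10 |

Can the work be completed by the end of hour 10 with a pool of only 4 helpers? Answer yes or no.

no

The minimum achievable peak is 5; 4 < 5, so no feasible schedule stays within the cap.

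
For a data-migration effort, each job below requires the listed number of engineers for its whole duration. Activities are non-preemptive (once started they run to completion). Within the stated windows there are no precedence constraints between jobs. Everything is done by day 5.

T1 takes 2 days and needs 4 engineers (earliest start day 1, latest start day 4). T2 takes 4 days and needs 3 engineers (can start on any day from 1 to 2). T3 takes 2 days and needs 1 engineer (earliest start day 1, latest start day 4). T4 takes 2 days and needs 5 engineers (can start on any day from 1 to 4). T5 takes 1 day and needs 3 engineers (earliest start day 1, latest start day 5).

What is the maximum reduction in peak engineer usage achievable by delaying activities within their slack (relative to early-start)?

Early-start peak: d1:16  d2:13  d3:3  d4:3  d5:0 ⇒ 16.
Leveled (T1@1, T2@1, T3@1, T4@3, T5@5): d1:8  d2:8  d3:8  d4:8  d5:3 ⇒ 8.
Reduction 16 − 8 = 8.

8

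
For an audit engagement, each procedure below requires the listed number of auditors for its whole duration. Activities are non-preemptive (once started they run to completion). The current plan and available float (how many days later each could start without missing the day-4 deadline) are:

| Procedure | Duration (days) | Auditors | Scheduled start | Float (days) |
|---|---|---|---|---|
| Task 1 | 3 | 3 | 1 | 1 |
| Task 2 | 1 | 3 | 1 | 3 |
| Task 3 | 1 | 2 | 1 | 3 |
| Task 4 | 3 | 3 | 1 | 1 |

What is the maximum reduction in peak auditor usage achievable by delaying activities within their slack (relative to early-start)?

Early-start peak: d1:11  d2:6  d3:6  d4:0 ⇒ 11.
Leveled (Task 1@1, Task 2@1, Task 3@4, Task 4@2): d1:6  d2:6  d3:6  d4:5 ⇒ 6.
Reduction 11 − 6 = 5.

5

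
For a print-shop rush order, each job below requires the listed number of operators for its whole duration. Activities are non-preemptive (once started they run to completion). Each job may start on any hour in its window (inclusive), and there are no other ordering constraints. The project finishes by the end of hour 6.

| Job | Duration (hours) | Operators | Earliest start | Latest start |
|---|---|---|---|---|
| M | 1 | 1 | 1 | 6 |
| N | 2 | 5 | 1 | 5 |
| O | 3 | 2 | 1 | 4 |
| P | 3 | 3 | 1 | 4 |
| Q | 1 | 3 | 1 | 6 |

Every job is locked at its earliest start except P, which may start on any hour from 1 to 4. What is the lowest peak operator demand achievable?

P@1: h1:14  h2:10  h3:5  h4:0  h5:0  h6:0 → peak 14
P@2: h1:11  h2:10  h3:5  h4:3  h5:0  h6:0 → peak 11
P@3: h1:11  h2:7  h3:5  h4:3  h5:3  h6:0 → peak 11
P@4: h1:11  h2:7  h3:2  h4:3  h5:3  h6:3 → peak 11
Best is P@2, peak 11.

11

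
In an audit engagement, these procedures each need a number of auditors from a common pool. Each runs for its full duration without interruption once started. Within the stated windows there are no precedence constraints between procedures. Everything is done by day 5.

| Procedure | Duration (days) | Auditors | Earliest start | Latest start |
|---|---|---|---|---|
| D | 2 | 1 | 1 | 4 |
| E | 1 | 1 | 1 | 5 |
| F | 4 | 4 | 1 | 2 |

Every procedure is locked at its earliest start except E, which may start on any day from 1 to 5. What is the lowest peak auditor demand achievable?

E@1: d1:6  d2:5  d3:4  d4:4  d5:0 → peak 6
E@2: d1:5  d2:6  d3:4  d4:4  d5:0 → peak 6
E@3: d1:5  d2:5  d3:5  d4:4  d5:0 → peak 5
E@4: d1:5  d2:5  d3:4  d4:5  d5:0 → peak 5
E@5: d1:5  d2:5  d3:4  d4:4  d5:1 → peak 5
Best is E@3, peak 5.

5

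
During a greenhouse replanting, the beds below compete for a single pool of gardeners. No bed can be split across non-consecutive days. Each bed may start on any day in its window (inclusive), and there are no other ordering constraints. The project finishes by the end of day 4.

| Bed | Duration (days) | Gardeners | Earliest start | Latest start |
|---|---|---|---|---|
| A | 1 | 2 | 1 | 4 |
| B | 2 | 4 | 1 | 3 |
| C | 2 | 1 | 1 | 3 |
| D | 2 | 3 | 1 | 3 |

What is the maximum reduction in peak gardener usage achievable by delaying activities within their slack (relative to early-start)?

Early-start peak: d1:10  d2:8  d3:0  d4:0 ⇒ 10.
Leveled (A@1, B@3, C@2, D@1): d1:5  d2:4  d3:5  d4:4 ⇒ 5.
Reduction 10 − 5 = 5.

5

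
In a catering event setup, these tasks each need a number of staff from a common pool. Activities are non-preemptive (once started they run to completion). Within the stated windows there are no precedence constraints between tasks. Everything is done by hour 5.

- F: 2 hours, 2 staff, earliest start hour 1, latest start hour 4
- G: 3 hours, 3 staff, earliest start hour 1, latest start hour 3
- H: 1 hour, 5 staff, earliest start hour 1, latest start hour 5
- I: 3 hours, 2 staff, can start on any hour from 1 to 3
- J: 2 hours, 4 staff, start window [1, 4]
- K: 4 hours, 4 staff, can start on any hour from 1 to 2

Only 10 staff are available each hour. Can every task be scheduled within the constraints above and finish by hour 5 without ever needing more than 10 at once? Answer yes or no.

Schedule F@1, G@1, H@1, I@3, J@4, K@2: h1:10  h2:9  h3:9  h4:10  h5:10 — peak 10 ≤ 10.

yes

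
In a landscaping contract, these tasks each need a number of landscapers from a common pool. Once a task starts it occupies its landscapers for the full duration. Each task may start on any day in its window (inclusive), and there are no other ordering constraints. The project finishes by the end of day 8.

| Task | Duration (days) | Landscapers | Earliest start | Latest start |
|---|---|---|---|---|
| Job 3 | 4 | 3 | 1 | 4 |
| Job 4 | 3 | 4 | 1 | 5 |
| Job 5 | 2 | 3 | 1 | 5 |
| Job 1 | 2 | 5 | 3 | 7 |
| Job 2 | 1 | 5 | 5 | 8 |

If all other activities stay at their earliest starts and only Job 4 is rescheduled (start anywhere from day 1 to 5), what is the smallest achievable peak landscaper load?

Job 4@1: d1:10  d2:10  d3:12  d4:8  d5:5  d6:0  d7:0  d8:0 → peak 12
Job 4@2: d1:6  d2:10  d3:12  d4:12  d5:5  d6:0  d7:0  d8:0 → peak 12
Job 4@3: d1:6  d2:6  d3:12  d4:12  d5:9  d6:0  d7:0  d8:0 → peak 12
Job 4@4: d1:6  d2:6  d3:8  d4:12  d5:9  d6:4  d7:0  d8:0 → peak 12
Job 4@5: d1:6  d2:6  d3:8  d4:8  d5:9  d6:4  d7:4  d8:0 → peak 9
Best is Job 4@5, peak 9.

9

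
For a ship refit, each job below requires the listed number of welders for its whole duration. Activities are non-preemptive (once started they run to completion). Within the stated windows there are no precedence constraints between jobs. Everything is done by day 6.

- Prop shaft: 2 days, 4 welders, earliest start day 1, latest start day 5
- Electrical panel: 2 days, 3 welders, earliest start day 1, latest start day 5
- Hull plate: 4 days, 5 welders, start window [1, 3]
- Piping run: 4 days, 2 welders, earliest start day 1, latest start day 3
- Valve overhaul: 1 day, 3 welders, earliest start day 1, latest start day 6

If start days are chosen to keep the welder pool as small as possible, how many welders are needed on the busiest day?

9

Early-start (Prop shaft@1, Electrical panel@1, Hull plate@1, Piping run@1, Valve overhaul@1) gives peak 17: d1:17  d2:14  d3:7  d4:7  d5:0  d6:0.
Shift Hull plate→3, Valve overhaul→5.
Schedule Prop shaft@1, Electrical panel@1, Hull plate@3, Piping run@1, Valve overhaul@5: d1:9  d2:9  d3:7  d4:7  d5:8  d6:5 — peak 9.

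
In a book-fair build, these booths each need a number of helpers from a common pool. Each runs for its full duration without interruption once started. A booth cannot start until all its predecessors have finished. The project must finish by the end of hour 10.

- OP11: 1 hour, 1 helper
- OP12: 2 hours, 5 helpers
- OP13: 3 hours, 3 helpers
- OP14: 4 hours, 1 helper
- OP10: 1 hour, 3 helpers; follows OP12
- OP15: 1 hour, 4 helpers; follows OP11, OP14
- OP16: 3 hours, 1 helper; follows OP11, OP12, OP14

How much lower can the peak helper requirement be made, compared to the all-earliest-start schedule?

5

Early-start peak: h1:10  h2:9  h3:7  h4:1  h5:5  h6:1  h7:1  h8:0  h9:0  h10:0 ⇒ 10.
Leveled (OP11@1, OP12@2, OP13@4, OP14@4, OP10@7, OP15@8, OP16@8): h1:1  h2:5  h3:5  h4:4  h5:4  h6:4  h7:4  h8:5  h9:1  h10:1 ⇒ 5.
Reduction 10 − 5 = 5.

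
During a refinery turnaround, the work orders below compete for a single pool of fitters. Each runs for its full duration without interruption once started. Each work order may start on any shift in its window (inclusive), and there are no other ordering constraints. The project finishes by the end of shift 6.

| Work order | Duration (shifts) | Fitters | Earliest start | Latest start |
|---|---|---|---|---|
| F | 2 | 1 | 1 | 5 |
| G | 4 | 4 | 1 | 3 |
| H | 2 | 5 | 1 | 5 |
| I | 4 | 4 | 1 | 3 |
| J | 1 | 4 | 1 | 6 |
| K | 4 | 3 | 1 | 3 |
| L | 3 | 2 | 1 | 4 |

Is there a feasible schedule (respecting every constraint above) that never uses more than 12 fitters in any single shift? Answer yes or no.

no

The minimum achievable peak is 13; 12 < 13, so no feasible schedule stays within the cap.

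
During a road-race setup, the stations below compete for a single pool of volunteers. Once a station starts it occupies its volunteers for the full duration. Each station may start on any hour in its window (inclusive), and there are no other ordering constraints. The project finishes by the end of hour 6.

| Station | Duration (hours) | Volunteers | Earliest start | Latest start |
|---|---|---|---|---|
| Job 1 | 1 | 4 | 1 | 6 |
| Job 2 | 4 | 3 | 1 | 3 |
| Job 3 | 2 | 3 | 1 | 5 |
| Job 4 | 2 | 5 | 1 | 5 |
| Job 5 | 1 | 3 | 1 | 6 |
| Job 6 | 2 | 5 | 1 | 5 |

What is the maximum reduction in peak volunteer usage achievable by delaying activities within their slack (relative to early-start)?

Early-start peak: h1:23  h2:16  h3:3  h4:3  h5:0  h6:0 ⇒ 23.
Leveled (Job 1@1, Job 2@1, Job 3@4, Job 4@2, Job 5@6, Job 6@5): h1:7  h2:8  h3:8  h4:6  h5:8  h6:8 ⇒ 8.
Reduction 23 − 8 = 15.

15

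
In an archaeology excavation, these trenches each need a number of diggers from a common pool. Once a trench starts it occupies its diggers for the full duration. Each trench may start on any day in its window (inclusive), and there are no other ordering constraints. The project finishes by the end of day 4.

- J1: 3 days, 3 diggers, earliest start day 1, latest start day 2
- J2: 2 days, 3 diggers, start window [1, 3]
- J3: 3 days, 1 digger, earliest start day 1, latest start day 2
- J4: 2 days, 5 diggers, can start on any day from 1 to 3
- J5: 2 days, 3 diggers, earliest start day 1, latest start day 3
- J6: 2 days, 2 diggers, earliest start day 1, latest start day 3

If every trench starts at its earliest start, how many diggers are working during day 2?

17

At early start, day 2 has: J1, J2, J3, J4, J5, J6.
Demand: 3 + 3 + 1 + 5 + 3 + 2 = 17.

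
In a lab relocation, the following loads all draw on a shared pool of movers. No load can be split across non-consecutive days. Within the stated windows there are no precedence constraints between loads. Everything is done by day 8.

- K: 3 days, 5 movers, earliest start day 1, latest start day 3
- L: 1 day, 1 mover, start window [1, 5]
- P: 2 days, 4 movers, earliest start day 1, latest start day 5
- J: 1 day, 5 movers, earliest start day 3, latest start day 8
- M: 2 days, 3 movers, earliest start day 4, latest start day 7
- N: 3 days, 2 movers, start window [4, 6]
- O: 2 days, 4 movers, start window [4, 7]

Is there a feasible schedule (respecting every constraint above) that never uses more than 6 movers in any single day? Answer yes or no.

no

Total mover-days = 49; over 8 days the average is 49/8 > 6, so some day must exceed 6.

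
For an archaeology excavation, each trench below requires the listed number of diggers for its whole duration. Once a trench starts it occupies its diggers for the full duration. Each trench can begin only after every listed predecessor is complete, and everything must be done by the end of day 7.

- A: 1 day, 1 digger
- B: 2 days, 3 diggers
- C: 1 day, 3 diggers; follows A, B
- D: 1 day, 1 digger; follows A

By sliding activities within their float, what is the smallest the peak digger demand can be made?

3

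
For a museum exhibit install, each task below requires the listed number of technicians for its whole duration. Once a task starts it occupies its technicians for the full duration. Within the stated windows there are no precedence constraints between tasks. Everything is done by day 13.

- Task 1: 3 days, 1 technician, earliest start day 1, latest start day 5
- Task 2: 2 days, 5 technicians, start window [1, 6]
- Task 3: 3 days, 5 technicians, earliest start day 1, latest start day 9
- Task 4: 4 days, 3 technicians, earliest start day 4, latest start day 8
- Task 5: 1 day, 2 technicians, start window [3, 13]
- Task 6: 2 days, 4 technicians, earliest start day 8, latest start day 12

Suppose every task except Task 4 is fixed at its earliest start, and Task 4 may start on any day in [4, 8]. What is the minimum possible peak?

Task 4@4: d1:11  d2:11  d3:8  d4:3  d5:3  d6:3  d7:3  d8:4  d9:4  d10:0  d11:0  d12:0  d13:0 → peak 11
Task 4@5: d1:11  d2:11  d3:8  d4:0  d5:3  d6:3  d7:3  d8:7  d9:4  d10:0  d11:0  d12:0  d13:0 → peak 11
Task 4@6: d1:11  d2:11  d3:8  d4:0  d5:0  d6:3  d7:3  d8:7  d9:7  d10:0  d11:0  d12:0  d13:0 → peak 11
Task 4@7: d1:11  d2:11  d3:8  d4:0  d5:0  d6:0  d7:3  d8:7  d9:7  d10:3  d11:0  d12:0  d13:0 → peak 11
Task 4@8: d1:11  d2:11  d3:8  d4:0  d5:0  d6:0  d7:0  d8:7  d9:7  d10:3  d11:3  d12:0  d13:0 → peak 11
Best is Task 4@4, peak 11.

11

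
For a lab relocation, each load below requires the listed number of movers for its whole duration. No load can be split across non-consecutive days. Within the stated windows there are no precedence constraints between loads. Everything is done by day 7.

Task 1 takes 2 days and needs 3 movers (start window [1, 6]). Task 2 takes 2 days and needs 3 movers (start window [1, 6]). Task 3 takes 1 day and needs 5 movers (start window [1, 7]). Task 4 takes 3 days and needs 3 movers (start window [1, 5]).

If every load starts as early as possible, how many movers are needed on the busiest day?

14

Early-start schedule: Task 1@1, Task 2@1, Task 3@1, Task 4@1.
Load per day: day 1: 14, day 2: 9, day 3: 3, day 4: 0, day 5: 0, day 6: 0, day 7: 0.
Peak is 14.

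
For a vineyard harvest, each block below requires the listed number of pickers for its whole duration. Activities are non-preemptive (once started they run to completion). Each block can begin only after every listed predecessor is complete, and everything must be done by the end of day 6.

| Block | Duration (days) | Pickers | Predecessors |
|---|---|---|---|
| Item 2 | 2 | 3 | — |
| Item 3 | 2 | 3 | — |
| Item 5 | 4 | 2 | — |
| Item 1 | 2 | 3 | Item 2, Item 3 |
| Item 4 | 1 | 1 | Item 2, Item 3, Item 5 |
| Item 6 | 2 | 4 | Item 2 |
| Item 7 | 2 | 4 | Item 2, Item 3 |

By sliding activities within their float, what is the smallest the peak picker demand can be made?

8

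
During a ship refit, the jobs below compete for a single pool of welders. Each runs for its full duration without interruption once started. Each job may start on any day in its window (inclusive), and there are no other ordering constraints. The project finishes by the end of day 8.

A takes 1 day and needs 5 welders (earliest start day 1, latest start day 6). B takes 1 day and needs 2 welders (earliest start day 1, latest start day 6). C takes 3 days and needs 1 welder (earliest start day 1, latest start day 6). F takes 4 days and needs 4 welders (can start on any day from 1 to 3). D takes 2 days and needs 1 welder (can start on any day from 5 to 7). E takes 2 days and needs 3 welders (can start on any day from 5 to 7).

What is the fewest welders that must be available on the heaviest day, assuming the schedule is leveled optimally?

Early-start (A@1, B@1, C@1, F@1, D@5, E@5) gives peak 12: d1:12  d2:5  d3:5  d4:4  d5:4  d6:4  d7:0  d8:0.
Shift B→2, C→2, F→3, E→7.
Schedule A@1, B@2, C@2, F@3, D@5, E@7: d1:5  d2:3  d3:5  d4:5  d5:5  d6:5  d7:3  d8:3 — peak 5.
Total welder-days = 34 over 8 days ⇒ peak ≥ ⌈34/8⌉ = 5, so 5 is optimal.

5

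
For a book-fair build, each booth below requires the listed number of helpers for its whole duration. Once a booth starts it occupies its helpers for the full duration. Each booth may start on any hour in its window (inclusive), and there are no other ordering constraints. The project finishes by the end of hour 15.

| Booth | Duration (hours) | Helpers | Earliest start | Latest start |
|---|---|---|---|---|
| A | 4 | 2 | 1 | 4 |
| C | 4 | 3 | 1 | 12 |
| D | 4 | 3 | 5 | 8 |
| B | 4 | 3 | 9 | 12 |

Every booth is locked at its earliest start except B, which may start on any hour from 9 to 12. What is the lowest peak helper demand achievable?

B@9: h1:5  h2:5  h3:5  h4:5  h5:3  h6:3  h7:3  h8:3  h9:3  h10:3  h11:3  h12:3  h13:0  h14:0  h15:0 → peak 5
B@10: h1:5  h2:5  h3:5  h4:5  h5:3  h6:3  h7:3  h8:3  h9:0  h10:3  h11:3  h12:3  h13:3  h14:0  h15:0 → peak 5
B@11: h1:5  h2:5  h3:5  h4:5  h5:3  h6:3  h7:3  h8:3  h9:0  h10:0  h11:3  h12:3  h13:3  h14:3  h15:0 → peak 5
B@12: h1:5  h2:5  h3:5  h4:5  h5:3  h6:3  h7:3  h8:3  h9:0  h10:0  h11:0  h12:3  h13:3  h14:3  h15:3 → peak 5
Best is B@9, peak 5.

5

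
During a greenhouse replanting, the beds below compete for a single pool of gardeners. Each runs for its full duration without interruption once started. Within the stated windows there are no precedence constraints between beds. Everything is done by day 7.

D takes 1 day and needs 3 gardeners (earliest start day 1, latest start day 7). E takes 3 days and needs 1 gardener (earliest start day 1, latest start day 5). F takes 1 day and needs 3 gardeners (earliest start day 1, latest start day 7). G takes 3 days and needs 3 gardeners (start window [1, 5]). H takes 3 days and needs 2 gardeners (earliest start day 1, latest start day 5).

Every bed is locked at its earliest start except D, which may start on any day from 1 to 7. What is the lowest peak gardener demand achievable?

9

D@1: d1:12  d2:6  d3:6  d4:0  d5:0  d6:0  d7:0 → peak 12
D@2: d1:9  d2:9  d3:6  d4:0  d5:0  d6:0  d7:0 → peak 9
D@3: d1:9  d2:6  d3:9  d4:0  d5:0  d6:0  d7:0 → peak 9
D@4: d1:9  d2:6  d3:6  d4:3  d5:0  d6:0  d7:0 → peak 9
D@5: d1:9  d2:6  d3:6  d4:0  d5:3  d6:0  d7:0 → peak 9
D@6: d1:9  d2:6  d3:6  d4:0  d5:0  d6:3  d7:0 → peak 9
D@7: d1:9  d2:6  d3:6  d4:0  d5:0  d6:0  d7:3 → peak 9
Best is D@2, peak 9.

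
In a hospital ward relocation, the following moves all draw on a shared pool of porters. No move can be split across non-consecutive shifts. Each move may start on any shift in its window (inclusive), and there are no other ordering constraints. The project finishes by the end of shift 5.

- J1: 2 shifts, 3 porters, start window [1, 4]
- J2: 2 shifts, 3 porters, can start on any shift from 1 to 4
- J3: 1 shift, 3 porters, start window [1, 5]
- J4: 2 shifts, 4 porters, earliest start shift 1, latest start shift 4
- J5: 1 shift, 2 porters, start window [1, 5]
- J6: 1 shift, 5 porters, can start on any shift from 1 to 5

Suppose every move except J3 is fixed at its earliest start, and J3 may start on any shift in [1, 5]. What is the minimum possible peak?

17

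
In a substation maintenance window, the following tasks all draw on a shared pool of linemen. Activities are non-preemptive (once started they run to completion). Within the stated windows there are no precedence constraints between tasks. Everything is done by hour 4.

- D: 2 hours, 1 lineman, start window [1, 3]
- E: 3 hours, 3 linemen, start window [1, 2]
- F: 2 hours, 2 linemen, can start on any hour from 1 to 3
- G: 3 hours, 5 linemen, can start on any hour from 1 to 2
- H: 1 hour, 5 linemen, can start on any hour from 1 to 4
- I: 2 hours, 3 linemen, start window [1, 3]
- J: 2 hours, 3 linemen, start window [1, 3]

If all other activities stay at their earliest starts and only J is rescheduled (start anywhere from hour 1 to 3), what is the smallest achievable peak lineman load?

J@1: h1:22  h2:17  h3:8  h4:0 → peak 22
J@2: h1:19  h2:17  h3:11  h4:0 → peak 19
J@3: h1:19  h2:14  h3:11  h4:3 → peak 19
Best is J@2, peak 19.

19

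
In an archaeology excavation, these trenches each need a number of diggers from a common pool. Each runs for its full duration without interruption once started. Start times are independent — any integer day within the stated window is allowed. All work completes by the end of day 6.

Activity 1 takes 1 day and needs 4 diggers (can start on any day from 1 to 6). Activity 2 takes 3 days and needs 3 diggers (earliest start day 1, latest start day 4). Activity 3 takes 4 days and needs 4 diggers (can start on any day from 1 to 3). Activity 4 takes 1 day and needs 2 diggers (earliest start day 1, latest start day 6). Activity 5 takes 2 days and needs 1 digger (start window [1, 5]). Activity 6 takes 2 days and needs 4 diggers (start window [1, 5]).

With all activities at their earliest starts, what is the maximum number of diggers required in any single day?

18

Early-start schedule: Activity 1@1, Activity 2@1, Activity 3@1, Activity 4@1, Activity 5@1, Activity 6@1.
Load per day: day 1: 18, day 2: 12, day 3: 7, day 4: 4, day 5: 0, day 6: 0.
Peak is 18.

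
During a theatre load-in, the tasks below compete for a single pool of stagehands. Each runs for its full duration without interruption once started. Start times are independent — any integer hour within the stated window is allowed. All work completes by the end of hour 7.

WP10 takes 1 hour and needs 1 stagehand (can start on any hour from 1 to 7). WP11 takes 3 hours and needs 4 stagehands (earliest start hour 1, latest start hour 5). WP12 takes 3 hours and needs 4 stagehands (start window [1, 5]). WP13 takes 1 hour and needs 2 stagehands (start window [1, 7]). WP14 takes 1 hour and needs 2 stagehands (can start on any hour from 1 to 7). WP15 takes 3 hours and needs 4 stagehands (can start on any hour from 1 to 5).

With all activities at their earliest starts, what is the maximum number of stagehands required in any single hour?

Early-start schedule: WP10@1, WP11@1, WP12@1, WP13@1, WP14@1, WP15@1.
Load per hour: hour 1: 17, hour 2: 12, hour 3: 12, hour 4: 0, hour 5: 0, hour 6: 0, hour 7: 0.
Peak is 17.

17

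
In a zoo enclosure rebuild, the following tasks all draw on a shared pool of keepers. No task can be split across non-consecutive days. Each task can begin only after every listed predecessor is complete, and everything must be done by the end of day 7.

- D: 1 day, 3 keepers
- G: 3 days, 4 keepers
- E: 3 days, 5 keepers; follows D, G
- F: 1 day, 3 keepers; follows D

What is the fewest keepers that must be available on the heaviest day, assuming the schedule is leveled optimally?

7

Schedule D@1, G@1, E@4, F@2: d1:7  d2:7  d3:4  d4:5  d5:5  d6:5  d7:0 — peak 7.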